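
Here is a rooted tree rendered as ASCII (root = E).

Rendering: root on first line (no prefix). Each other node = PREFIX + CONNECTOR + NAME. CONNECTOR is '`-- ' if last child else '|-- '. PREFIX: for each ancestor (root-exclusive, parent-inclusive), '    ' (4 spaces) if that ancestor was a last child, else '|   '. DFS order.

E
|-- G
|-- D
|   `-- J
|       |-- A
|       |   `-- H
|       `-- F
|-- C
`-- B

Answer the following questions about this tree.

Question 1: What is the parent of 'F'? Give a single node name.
Scan adjacency: F appears as child of J

Answer: J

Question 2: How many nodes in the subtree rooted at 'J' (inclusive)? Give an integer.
Answer: 4

Derivation:
Subtree rooted at J contains: A, F, H, J
Count = 4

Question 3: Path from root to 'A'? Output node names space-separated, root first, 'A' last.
Walk down from root: E -> D -> J -> A

Answer: E D J A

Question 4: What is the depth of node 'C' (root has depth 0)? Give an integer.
Path from root to C: E -> C
Depth = number of edges = 1

Answer: 1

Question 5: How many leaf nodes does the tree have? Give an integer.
Leaves (nodes with no children): B, C, F, G, H

Answer: 5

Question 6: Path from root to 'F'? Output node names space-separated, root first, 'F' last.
Walk down from root: E -> D -> J -> F

Answer: E D J F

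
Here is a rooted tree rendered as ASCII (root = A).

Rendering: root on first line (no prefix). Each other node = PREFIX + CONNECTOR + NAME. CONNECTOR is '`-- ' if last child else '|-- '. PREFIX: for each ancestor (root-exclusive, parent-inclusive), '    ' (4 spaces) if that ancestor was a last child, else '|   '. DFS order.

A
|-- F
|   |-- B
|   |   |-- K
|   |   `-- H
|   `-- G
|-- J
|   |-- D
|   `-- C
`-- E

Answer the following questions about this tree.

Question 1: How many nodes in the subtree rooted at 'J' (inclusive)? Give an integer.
Subtree rooted at J contains: C, D, J
Count = 3

Answer: 3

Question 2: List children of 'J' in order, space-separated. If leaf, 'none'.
Answer: D C

Derivation:
Node J's children (from adjacency): D, C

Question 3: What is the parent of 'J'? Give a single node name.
Scan adjacency: J appears as child of A

Answer: A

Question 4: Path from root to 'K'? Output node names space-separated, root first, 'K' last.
Walk down from root: A -> F -> B -> K

Answer: A F B K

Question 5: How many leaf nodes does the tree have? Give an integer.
Answer: 6

Derivation:
Leaves (nodes with no children): C, D, E, G, H, K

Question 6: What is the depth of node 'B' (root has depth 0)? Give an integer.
Answer: 2

Derivation:
Path from root to B: A -> F -> B
Depth = number of edges = 2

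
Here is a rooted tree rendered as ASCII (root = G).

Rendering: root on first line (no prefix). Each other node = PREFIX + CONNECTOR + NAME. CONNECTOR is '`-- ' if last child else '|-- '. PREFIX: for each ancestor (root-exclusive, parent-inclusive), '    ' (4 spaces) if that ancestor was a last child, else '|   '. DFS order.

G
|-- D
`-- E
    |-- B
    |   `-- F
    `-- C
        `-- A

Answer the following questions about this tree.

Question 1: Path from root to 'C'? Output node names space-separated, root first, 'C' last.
Answer: G E C

Derivation:
Walk down from root: G -> E -> C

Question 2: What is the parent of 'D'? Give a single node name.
Scan adjacency: D appears as child of G

Answer: G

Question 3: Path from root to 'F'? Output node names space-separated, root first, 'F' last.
Answer: G E B F

Derivation:
Walk down from root: G -> E -> B -> F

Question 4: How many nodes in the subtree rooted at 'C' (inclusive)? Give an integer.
Answer: 2

Derivation:
Subtree rooted at C contains: A, C
Count = 2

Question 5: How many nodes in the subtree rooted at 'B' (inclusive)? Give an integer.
Subtree rooted at B contains: B, F
Count = 2

Answer: 2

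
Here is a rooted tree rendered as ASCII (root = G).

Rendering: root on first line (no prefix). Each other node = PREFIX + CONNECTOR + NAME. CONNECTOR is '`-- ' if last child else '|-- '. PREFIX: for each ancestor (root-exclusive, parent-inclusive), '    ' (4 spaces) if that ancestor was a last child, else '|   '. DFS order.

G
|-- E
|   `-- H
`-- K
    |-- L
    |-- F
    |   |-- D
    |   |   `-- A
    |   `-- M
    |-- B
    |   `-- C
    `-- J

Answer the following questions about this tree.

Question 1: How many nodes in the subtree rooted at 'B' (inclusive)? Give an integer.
Subtree rooted at B contains: B, C
Count = 2

Answer: 2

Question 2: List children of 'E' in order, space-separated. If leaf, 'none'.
Node E's children (from adjacency): H

Answer: H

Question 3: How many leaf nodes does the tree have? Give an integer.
Leaves (nodes with no children): A, C, H, J, L, M

Answer: 6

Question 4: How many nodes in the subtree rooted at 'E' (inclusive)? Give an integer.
Subtree rooted at E contains: E, H
Count = 2

Answer: 2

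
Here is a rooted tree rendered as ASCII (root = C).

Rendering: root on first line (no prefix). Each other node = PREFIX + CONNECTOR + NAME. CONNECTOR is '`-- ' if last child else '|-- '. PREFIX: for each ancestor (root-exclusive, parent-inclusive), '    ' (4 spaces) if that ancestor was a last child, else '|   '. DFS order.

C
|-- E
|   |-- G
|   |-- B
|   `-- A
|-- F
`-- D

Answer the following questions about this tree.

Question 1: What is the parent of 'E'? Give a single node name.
Answer: C

Derivation:
Scan adjacency: E appears as child of C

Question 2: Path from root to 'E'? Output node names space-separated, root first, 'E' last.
Answer: C E

Derivation:
Walk down from root: C -> E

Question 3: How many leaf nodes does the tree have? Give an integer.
Answer: 5

Derivation:
Leaves (nodes with no children): A, B, D, F, G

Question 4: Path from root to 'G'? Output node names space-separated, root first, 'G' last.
Answer: C E G

Derivation:
Walk down from root: C -> E -> G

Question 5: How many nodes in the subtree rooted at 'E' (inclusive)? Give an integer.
Answer: 4

Derivation:
Subtree rooted at E contains: A, B, E, G
Count = 4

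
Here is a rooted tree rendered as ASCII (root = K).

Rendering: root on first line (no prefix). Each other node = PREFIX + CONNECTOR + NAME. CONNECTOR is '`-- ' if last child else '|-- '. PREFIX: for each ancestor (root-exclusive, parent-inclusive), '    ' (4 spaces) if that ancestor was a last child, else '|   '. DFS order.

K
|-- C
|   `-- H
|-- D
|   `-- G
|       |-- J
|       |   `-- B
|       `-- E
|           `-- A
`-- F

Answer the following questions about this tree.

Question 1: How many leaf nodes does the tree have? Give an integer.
Answer: 4

Derivation:
Leaves (nodes with no children): A, B, F, H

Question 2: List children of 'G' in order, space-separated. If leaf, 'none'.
Answer: J E

Derivation:
Node G's children (from adjacency): J, E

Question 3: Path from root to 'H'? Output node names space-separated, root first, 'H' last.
Walk down from root: K -> C -> H

Answer: K C H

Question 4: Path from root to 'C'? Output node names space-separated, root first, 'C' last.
Walk down from root: K -> C

Answer: K C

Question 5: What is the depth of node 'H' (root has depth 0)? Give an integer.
Answer: 2

Derivation:
Path from root to H: K -> C -> H
Depth = number of edges = 2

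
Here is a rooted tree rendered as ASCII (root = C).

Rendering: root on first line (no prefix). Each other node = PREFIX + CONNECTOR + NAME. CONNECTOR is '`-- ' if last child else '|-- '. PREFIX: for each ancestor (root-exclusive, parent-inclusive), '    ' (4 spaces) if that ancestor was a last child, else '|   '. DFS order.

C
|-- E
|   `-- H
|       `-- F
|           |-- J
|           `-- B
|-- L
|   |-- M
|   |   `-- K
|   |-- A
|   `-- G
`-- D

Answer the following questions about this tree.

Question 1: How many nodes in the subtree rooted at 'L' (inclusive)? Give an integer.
Subtree rooted at L contains: A, G, K, L, M
Count = 5

Answer: 5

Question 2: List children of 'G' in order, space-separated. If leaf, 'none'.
Node G's children (from adjacency): (leaf)

Answer: none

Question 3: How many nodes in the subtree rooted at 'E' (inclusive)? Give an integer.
Answer: 5

Derivation:
Subtree rooted at E contains: B, E, F, H, J
Count = 5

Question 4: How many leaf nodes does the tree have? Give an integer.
Leaves (nodes with no children): A, B, D, G, J, K

Answer: 6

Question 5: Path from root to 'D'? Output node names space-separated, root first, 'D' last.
Walk down from root: C -> D

Answer: C D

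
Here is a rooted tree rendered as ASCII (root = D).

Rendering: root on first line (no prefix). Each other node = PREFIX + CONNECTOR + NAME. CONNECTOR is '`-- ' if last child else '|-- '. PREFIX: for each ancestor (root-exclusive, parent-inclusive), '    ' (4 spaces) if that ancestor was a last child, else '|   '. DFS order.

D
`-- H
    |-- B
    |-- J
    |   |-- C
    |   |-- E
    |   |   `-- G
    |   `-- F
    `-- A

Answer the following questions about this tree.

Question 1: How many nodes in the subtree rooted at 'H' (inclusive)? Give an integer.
Subtree rooted at H contains: A, B, C, E, F, G, H, J
Count = 8

Answer: 8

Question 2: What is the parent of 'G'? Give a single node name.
Answer: E

Derivation:
Scan adjacency: G appears as child of E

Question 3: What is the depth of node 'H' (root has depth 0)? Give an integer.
Answer: 1

Derivation:
Path from root to H: D -> H
Depth = number of edges = 1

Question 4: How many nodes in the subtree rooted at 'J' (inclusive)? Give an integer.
Subtree rooted at J contains: C, E, F, G, J
Count = 5

Answer: 5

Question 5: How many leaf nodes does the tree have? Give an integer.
Answer: 5

Derivation:
Leaves (nodes with no children): A, B, C, F, G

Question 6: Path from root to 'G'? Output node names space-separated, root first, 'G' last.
Answer: D H J E G

Derivation:
Walk down from root: D -> H -> J -> E -> G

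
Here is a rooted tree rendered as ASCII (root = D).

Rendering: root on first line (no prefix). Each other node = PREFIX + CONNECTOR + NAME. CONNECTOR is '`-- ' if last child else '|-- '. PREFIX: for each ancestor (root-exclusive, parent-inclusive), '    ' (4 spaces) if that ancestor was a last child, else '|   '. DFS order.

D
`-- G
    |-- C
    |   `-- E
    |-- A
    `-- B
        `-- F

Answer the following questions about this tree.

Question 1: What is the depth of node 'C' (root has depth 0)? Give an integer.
Path from root to C: D -> G -> C
Depth = number of edges = 2

Answer: 2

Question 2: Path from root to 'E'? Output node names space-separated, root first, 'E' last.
Walk down from root: D -> G -> C -> E

Answer: D G C E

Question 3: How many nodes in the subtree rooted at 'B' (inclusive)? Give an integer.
Subtree rooted at B contains: B, F
Count = 2

Answer: 2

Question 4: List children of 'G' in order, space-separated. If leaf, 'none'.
Node G's children (from adjacency): C, A, B

Answer: C A B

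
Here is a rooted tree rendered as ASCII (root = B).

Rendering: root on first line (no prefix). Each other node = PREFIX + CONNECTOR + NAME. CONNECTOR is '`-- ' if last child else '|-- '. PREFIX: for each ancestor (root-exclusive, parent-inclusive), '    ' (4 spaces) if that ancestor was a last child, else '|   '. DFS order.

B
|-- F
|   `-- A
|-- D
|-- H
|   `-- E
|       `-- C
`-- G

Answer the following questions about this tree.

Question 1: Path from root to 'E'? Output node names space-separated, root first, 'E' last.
Walk down from root: B -> H -> E

Answer: B H E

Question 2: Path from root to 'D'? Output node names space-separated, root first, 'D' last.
Walk down from root: B -> D

Answer: B D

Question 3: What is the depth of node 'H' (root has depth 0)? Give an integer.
Path from root to H: B -> H
Depth = number of edges = 1

Answer: 1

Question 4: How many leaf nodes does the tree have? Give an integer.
Leaves (nodes with no children): A, C, D, G

Answer: 4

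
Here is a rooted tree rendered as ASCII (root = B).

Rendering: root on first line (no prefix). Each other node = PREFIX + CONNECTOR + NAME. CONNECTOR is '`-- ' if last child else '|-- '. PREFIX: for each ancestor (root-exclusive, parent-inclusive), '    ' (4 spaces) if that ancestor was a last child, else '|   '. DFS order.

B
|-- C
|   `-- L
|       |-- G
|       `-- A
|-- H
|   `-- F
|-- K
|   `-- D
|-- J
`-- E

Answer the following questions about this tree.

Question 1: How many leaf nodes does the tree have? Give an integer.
Answer: 6

Derivation:
Leaves (nodes with no children): A, D, E, F, G, J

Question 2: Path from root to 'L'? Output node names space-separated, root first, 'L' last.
Walk down from root: B -> C -> L

Answer: B C L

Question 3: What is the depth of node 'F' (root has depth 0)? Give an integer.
Path from root to F: B -> H -> F
Depth = number of edges = 2

Answer: 2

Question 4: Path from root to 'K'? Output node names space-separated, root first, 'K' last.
Walk down from root: B -> K

Answer: B K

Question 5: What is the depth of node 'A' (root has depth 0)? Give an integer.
Answer: 3

Derivation:
Path from root to A: B -> C -> L -> A
Depth = number of edges = 3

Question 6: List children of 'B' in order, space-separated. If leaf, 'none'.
Node B's children (from adjacency): C, H, K, J, E

Answer: C H K J E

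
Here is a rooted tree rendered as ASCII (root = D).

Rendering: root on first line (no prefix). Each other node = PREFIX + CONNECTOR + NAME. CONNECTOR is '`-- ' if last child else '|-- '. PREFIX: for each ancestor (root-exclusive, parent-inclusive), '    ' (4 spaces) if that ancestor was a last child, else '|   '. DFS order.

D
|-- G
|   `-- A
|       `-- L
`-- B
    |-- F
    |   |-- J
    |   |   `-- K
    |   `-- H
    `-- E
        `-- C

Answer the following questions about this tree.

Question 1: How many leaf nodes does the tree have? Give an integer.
Answer: 4

Derivation:
Leaves (nodes with no children): C, H, K, L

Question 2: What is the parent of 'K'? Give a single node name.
Scan adjacency: K appears as child of J

Answer: J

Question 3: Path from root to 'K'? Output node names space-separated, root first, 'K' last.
Answer: D B F J K

Derivation:
Walk down from root: D -> B -> F -> J -> K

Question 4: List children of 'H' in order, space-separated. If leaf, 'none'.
Answer: none

Derivation:
Node H's children (from adjacency): (leaf)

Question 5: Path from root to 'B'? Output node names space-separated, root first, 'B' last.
Walk down from root: D -> B

Answer: D B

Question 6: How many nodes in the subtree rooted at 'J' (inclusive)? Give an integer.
Answer: 2

Derivation:
Subtree rooted at J contains: J, K
Count = 2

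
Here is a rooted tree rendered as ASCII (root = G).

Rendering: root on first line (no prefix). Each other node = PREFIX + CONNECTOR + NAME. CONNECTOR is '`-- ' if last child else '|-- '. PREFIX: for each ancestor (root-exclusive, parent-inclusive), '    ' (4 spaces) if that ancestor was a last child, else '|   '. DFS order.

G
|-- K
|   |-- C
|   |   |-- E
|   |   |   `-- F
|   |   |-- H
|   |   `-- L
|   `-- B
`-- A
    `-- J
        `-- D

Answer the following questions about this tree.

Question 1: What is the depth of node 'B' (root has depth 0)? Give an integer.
Path from root to B: G -> K -> B
Depth = number of edges = 2

Answer: 2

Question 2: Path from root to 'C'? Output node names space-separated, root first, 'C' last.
Answer: G K C

Derivation:
Walk down from root: G -> K -> C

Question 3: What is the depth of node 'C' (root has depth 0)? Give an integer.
Answer: 2

Derivation:
Path from root to C: G -> K -> C
Depth = number of edges = 2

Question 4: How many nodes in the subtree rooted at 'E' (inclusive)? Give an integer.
Answer: 2

Derivation:
Subtree rooted at E contains: E, F
Count = 2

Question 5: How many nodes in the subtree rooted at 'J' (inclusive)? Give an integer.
Answer: 2

Derivation:
Subtree rooted at J contains: D, J
Count = 2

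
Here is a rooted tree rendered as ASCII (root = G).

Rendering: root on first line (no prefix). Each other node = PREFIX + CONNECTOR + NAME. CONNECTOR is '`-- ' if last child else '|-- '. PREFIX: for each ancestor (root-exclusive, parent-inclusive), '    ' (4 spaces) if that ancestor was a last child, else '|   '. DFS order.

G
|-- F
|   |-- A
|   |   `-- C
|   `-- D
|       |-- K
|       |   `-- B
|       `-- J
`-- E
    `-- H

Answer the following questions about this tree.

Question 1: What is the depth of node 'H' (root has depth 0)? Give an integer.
Path from root to H: G -> E -> H
Depth = number of edges = 2

Answer: 2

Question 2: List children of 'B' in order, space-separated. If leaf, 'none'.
Answer: none

Derivation:
Node B's children (from adjacency): (leaf)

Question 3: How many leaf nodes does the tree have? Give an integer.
Answer: 4

Derivation:
Leaves (nodes with no children): B, C, H, J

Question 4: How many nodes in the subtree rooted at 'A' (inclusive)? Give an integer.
Answer: 2

Derivation:
Subtree rooted at A contains: A, C
Count = 2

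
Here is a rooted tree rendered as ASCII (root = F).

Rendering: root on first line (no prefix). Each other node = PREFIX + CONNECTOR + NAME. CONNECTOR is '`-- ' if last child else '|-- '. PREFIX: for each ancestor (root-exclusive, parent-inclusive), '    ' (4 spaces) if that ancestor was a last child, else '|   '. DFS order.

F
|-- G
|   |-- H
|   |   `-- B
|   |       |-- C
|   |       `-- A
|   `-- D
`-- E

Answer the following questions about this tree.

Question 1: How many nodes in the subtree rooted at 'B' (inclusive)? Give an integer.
Answer: 3

Derivation:
Subtree rooted at B contains: A, B, C
Count = 3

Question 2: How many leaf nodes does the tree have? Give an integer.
Leaves (nodes with no children): A, C, D, E

Answer: 4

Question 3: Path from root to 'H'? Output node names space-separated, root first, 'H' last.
Walk down from root: F -> G -> H

Answer: F G H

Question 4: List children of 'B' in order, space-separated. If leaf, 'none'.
Node B's children (from adjacency): C, A

Answer: C A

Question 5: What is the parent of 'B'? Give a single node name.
Scan adjacency: B appears as child of H

Answer: H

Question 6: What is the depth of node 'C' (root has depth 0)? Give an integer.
Answer: 4

Derivation:
Path from root to C: F -> G -> H -> B -> C
Depth = number of edges = 4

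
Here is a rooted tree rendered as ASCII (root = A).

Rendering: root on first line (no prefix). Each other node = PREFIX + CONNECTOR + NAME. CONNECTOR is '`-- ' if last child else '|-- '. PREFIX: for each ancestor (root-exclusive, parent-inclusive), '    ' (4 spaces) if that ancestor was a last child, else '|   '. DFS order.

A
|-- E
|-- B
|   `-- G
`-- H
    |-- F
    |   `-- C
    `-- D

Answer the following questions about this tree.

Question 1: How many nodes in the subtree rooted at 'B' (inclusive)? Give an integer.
Subtree rooted at B contains: B, G
Count = 2

Answer: 2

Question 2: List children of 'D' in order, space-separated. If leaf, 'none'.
Node D's children (from adjacency): (leaf)

Answer: none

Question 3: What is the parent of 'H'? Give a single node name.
Answer: A

Derivation:
Scan adjacency: H appears as child of A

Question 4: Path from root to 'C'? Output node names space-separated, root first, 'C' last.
Walk down from root: A -> H -> F -> C

Answer: A H F C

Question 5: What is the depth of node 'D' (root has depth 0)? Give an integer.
Path from root to D: A -> H -> D
Depth = number of edges = 2

Answer: 2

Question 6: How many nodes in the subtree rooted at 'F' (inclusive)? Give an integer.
Subtree rooted at F contains: C, F
Count = 2

Answer: 2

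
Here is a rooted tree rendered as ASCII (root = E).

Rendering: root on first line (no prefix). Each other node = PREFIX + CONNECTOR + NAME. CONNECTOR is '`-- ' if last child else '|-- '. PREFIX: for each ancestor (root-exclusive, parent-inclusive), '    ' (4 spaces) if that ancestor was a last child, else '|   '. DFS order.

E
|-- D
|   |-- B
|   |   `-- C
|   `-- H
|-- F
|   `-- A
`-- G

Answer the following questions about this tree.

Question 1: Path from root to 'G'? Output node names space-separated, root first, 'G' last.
Walk down from root: E -> G

Answer: E G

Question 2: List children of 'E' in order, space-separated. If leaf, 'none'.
Node E's children (from adjacency): D, F, G

Answer: D F G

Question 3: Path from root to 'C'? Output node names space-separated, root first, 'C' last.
Answer: E D B C

Derivation:
Walk down from root: E -> D -> B -> C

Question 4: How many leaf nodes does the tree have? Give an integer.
Leaves (nodes with no children): A, C, G, H

Answer: 4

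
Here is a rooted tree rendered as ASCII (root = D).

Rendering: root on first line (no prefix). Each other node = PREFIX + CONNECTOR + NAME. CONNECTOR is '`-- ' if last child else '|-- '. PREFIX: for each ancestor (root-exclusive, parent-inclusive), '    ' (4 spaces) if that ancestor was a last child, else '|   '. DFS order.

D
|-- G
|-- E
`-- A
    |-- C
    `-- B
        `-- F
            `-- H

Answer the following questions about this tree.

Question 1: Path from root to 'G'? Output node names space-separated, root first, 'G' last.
Walk down from root: D -> G

Answer: D G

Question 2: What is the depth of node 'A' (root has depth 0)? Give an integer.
Path from root to A: D -> A
Depth = number of edges = 1

Answer: 1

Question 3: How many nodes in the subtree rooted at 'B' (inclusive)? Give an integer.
Subtree rooted at B contains: B, F, H
Count = 3

Answer: 3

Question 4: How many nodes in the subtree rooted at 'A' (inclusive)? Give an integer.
Subtree rooted at A contains: A, B, C, F, H
Count = 5

Answer: 5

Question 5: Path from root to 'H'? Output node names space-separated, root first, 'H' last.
Answer: D A B F H

Derivation:
Walk down from root: D -> A -> B -> F -> H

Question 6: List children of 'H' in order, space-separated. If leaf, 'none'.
Node H's children (from adjacency): (leaf)

Answer: none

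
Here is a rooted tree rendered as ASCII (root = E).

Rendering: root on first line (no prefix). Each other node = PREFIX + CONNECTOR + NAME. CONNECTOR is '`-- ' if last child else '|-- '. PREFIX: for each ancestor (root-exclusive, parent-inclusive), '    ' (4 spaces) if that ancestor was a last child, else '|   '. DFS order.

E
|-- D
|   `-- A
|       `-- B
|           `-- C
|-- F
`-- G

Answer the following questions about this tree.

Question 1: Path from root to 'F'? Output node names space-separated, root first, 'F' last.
Walk down from root: E -> F

Answer: E F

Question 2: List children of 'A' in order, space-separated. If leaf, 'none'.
Node A's children (from adjacency): B

Answer: B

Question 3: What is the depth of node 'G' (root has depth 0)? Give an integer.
Answer: 1

Derivation:
Path from root to G: E -> G
Depth = number of edges = 1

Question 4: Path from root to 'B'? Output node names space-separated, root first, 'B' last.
Walk down from root: E -> D -> A -> B

Answer: E D A B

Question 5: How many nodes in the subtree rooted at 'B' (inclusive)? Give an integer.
Subtree rooted at B contains: B, C
Count = 2

Answer: 2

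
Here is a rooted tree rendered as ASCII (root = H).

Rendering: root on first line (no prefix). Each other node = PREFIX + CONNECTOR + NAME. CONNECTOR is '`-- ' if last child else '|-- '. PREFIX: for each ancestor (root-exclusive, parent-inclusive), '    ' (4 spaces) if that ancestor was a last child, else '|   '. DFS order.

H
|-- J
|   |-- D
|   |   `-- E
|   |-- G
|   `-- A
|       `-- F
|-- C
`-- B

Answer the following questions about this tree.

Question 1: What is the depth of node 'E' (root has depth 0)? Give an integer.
Answer: 3

Derivation:
Path from root to E: H -> J -> D -> E
Depth = number of edges = 3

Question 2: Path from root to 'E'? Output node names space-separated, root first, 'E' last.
Walk down from root: H -> J -> D -> E

Answer: H J D E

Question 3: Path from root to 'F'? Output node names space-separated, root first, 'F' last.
Answer: H J A F

Derivation:
Walk down from root: H -> J -> A -> F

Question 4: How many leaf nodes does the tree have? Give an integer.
Leaves (nodes with no children): B, C, E, F, G

Answer: 5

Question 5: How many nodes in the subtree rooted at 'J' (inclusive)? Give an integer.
Answer: 6

Derivation:
Subtree rooted at J contains: A, D, E, F, G, J
Count = 6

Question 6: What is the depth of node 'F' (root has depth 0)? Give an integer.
Path from root to F: H -> J -> A -> F
Depth = number of edges = 3

Answer: 3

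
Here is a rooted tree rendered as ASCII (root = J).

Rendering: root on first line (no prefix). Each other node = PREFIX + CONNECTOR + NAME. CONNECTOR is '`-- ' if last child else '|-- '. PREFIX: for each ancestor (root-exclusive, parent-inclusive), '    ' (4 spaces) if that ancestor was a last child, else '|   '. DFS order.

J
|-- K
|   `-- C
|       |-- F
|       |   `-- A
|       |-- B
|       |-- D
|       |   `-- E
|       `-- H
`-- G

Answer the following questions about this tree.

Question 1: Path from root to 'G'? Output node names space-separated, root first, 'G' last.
Answer: J G

Derivation:
Walk down from root: J -> G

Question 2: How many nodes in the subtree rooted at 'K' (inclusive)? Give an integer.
Answer: 8

Derivation:
Subtree rooted at K contains: A, B, C, D, E, F, H, K
Count = 8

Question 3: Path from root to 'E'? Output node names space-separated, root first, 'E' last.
Answer: J K C D E

Derivation:
Walk down from root: J -> K -> C -> D -> E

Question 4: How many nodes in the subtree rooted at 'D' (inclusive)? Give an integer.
Answer: 2

Derivation:
Subtree rooted at D contains: D, E
Count = 2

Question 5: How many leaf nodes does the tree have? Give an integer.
Leaves (nodes with no children): A, B, E, G, H

Answer: 5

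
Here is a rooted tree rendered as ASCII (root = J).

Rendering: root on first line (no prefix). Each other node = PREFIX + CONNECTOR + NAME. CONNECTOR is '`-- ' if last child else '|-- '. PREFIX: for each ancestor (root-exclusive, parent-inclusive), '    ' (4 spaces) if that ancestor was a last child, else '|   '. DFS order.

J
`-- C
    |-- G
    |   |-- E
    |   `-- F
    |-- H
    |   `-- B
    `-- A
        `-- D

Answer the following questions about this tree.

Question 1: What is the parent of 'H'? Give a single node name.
Scan adjacency: H appears as child of C

Answer: C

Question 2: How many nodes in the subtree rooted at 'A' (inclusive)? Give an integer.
Answer: 2

Derivation:
Subtree rooted at A contains: A, D
Count = 2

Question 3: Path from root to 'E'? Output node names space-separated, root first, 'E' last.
Walk down from root: J -> C -> G -> E

Answer: J C G E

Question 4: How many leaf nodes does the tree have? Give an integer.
Answer: 4

Derivation:
Leaves (nodes with no children): B, D, E, F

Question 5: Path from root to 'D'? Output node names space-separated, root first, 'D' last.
Walk down from root: J -> C -> A -> D

Answer: J C A D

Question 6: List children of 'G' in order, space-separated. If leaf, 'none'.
Node G's children (from adjacency): E, F

Answer: E F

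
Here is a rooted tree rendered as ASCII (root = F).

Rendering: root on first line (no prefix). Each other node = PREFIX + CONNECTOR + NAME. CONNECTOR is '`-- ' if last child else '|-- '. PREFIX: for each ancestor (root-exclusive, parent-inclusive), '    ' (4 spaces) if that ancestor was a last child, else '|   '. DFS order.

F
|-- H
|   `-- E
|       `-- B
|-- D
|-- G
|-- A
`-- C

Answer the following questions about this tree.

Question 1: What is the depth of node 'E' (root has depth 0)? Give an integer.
Path from root to E: F -> H -> E
Depth = number of edges = 2

Answer: 2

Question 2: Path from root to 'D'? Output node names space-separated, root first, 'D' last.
Answer: F D

Derivation:
Walk down from root: F -> D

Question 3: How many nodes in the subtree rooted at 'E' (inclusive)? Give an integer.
Answer: 2

Derivation:
Subtree rooted at E contains: B, E
Count = 2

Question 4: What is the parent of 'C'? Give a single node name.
Scan adjacency: C appears as child of F

Answer: F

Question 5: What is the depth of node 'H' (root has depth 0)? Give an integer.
Path from root to H: F -> H
Depth = number of edges = 1

Answer: 1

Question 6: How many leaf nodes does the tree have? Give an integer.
Leaves (nodes with no children): A, B, C, D, G

Answer: 5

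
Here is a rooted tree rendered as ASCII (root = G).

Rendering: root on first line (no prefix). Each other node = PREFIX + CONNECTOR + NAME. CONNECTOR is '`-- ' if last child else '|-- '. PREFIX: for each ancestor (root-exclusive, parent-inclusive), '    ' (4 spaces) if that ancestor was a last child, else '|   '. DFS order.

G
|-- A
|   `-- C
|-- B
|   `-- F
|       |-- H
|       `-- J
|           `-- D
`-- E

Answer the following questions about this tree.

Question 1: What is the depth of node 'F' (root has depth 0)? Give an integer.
Path from root to F: G -> B -> F
Depth = number of edges = 2

Answer: 2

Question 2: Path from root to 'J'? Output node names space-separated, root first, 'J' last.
Answer: G B F J

Derivation:
Walk down from root: G -> B -> F -> J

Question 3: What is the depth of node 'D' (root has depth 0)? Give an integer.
Answer: 4

Derivation:
Path from root to D: G -> B -> F -> J -> D
Depth = number of edges = 4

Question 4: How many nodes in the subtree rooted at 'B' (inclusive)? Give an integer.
Subtree rooted at B contains: B, D, F, H, J
Count = 5

Answer: 5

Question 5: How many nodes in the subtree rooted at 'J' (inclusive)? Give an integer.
Answer: 2

Derivation:
Subtree rooted at J contains: D, J
Count = 2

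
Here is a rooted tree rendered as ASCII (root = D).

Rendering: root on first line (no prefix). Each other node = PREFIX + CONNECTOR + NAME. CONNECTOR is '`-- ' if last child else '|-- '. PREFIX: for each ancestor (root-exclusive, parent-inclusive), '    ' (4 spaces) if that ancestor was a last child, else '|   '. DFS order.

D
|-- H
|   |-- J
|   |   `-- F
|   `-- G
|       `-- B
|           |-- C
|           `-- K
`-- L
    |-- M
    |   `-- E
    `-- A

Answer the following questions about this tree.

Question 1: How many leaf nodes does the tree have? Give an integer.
Answer: 5

Derivation:
Leaves (nodes with no children): A, C, E, F, K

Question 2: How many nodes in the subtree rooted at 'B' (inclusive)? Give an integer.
Answer: 3

Derivation:
Subtree rooted at B contains: B, C, K
Count = 3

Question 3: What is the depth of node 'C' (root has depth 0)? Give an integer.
Answer: 4

Derivation:
Path from root to C: D -> H -> G -> B -> C
Depth = number of edges = 4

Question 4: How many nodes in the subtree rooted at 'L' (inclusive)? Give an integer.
Subtree rooted at L contains: A, E, L, M
Count = 4

Answer: 4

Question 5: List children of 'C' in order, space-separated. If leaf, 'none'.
Answer: none

Derivation:
Node C's children (from adjacency): (leaf)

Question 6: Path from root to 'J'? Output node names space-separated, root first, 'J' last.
Walk down from root: D -> H -> J

Answer: D H J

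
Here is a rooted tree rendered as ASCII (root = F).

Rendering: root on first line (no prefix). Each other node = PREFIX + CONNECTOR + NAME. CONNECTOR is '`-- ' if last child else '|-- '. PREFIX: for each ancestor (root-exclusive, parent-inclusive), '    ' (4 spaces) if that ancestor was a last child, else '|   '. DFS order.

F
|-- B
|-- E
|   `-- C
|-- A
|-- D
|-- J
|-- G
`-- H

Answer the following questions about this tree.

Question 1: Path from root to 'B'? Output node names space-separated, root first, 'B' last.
Walk down from root: F -> B

Answer: F B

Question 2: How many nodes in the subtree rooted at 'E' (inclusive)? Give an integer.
Subtree rooted at E contains: C, E
Count = 2

Answer: 2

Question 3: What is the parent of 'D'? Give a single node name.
Answer: F

Derivation:
Scan adjacency: D appears as child of F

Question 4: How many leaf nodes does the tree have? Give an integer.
Answer: 7

Derivation:
Leaves (nodes with no children): A, B, C, D, G, H, J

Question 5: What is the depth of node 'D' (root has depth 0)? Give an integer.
Path from root to D: F -> D
Depth = number of edges = 1

Answer: 1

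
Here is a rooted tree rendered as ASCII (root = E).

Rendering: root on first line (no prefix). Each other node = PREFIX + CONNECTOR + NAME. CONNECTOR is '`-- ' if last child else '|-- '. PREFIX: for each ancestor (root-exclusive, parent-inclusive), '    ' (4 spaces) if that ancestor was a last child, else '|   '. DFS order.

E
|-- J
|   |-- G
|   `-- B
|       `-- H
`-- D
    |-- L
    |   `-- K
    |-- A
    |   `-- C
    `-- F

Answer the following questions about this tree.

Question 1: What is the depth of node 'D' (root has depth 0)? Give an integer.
Answer: 1

Derivation:
Path from root to D: E -> D
Depth = number of edges = 1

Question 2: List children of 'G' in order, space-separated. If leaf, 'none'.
Answer: none

Derivation:
Node G's children (from adjacency): (leaf)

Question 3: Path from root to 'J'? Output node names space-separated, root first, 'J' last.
Walk down from root: E -> J

Answer: E J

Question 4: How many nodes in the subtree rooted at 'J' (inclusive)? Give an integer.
Subtree rooted at J contains: B, G, H, J
Count = 4

Answer: 4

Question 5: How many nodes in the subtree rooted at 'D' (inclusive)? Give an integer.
Answer: 6

Derivation:
Subtree rooted at D contains: A, C, D, F, K, L
Count = 6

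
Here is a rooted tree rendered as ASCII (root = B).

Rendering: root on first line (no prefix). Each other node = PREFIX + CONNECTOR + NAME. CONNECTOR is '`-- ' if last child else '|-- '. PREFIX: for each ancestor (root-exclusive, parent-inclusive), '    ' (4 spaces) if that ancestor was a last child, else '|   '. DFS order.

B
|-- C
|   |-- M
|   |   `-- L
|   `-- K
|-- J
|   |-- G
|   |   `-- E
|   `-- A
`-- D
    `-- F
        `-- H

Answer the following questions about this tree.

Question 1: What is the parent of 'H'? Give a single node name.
Answer: F

Derivation:
Scan adjacency: H appears as child of F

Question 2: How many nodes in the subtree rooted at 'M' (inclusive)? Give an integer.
Answer: 2

Derivation:
Subtree rooted at M contains: L, M
Count = 2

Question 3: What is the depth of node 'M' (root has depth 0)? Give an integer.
Answer: 2

Derivation:
Path from root to M: B -> C -> M
Depth = number of edges = 2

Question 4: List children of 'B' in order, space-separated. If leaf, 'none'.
Answer: C J D

Derivation:
Node B's children (from adjacency): C, J, D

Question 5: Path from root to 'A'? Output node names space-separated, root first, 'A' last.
Walk down from root: B -> J -> A

Answer: B J A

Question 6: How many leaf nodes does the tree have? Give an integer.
Answer: 5

Derivation:
Leaves (nodes with no children): A, E, H, K, L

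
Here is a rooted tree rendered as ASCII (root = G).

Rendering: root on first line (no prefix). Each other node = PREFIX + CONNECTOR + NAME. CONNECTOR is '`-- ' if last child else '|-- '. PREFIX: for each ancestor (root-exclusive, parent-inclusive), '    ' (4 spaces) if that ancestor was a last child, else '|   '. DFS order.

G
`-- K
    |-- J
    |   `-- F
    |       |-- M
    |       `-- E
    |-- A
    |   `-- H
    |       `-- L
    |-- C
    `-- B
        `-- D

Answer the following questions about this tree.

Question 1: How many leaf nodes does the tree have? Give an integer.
Answer: 5

Derivation:
Leaves (nodes with no children): C, D, E, L, M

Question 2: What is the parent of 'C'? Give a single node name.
Scan adjacency: C appears as child of K

Answer: K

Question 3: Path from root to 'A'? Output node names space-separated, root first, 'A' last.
Walk down from root: G -> K -> A

Answer: G K A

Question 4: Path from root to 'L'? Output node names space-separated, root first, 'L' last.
Walk down from root: G -> K -> A -> H -> L

Answer: G K A H L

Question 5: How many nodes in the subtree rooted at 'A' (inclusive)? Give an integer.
Answer: 3

Derivation:
Subtree rooted at A contains: A, H, L
Count = 3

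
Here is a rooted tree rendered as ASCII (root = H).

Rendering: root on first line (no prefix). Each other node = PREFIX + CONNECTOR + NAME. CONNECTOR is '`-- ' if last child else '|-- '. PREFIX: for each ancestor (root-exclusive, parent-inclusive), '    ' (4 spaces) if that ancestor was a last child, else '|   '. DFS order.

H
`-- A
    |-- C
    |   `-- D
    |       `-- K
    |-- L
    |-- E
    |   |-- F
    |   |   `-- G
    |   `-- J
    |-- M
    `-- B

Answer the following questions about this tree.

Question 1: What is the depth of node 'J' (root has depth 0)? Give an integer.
Path from root to J: H -> A -> E -> J
Depth = number of edges = 3

Answer: 3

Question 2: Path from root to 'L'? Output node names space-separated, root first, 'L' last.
Walk down from root: H -> A -> L

Answer: H A L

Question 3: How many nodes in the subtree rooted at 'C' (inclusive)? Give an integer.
Answer: 3

Derivation:
Subtree rooted at C contains: C, D, K
Count = 3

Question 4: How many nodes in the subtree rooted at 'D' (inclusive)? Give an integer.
Answer: 2

Derivation:
Subtree rooted at D contains: D, K
Count = 2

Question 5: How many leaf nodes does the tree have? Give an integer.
Answer: 6

Derivation:
Leaves (nodes with no children): B, G, J, K, L, M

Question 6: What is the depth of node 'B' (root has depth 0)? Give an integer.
Answer: 2

Derivation:
Path from root to B: H -> A -> B
Depth = number of edges = 2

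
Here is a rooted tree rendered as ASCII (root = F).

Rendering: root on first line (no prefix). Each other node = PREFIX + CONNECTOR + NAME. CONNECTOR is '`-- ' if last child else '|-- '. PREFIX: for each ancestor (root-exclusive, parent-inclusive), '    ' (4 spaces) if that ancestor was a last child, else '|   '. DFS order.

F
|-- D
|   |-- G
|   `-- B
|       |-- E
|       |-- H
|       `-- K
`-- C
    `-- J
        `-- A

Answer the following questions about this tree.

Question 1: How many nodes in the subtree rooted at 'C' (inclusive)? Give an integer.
Answer: 3

Derivation:
Subtree rooted at C contains: A, C, J
Count = 3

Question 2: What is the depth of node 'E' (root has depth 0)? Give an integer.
Path from root to E: F -> D -> B -> E
Depth = number of edges = 3

Answer: 3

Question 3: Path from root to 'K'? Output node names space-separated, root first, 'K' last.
Answer: F D B K

Derivation:
Walk down from root: F -> D -> B -> K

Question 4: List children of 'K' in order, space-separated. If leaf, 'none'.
Node K's children (from adjacency): (leaf)

Answer: none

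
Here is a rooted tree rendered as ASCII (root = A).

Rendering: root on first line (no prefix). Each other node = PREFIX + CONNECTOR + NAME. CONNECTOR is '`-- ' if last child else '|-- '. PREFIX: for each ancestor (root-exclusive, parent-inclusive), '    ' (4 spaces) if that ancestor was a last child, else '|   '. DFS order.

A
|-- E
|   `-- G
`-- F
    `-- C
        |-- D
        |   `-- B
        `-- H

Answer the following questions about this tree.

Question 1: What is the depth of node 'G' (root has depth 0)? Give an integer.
Answer: 2

Derivation:
Path from root to G: A -> E -> G
Depth = number of edges = 2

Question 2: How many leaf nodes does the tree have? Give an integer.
Leaves (nodes with no children): B, G, H

Answer: 3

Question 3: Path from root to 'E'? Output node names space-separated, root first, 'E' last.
Answer: A E

Derivation:
Walk down from root: A -> E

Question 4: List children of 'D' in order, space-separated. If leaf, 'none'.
Answer: B

Derivation:
Node D's children (from adjacency): B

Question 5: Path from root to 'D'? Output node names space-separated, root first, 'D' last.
Walk down from root: A -> F -> C -> D

Answer: A F C D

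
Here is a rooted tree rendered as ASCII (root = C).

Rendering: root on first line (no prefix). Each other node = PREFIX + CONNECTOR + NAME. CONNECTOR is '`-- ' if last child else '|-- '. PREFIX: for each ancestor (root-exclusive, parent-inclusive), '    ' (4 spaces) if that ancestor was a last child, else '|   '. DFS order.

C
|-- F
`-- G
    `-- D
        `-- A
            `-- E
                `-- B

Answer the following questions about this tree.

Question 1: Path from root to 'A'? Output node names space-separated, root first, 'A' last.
Answer: C G D A

Derivation:
Walk down from root: C -> G -> D -> A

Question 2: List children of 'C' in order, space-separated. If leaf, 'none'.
Node C's children (from adjacency): F, G

Answer: F G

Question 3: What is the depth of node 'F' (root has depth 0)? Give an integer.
Path from root to F: C -> F
Depth = number of edges = 1

Answer: 1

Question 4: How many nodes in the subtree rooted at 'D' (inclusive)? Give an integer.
Answer: 4

Derivation:
Subtree rooted at D contains: A, B, D, E
Count = 4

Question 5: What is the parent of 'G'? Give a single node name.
Answer: C

Derivation:
Scan adjacency: G appears as child of C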